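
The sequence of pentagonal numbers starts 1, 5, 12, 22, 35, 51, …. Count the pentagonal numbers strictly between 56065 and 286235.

243

The n-th pentagonal number is n(3n−1)/2.
Smallest index with value > 56065: n = 194 (giving 56357).
Largest index with value < 286235: n = 436 (giving 284926).
Indices 194 through 436: 243 terms.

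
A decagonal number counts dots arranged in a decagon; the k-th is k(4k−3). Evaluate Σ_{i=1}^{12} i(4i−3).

2366

Σ i(4i−3) = 4Σi² − 3Σi over i = 1..12.
Σi = 78 and Σi² = 650.
4·650 − 3·78 = 2366.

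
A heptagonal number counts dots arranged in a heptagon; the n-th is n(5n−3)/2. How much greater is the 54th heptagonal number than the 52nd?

54·(5·54 − 3)/2 = 7209 and 52·(5·52 − 3)/2 = 6682.
Difference: 7209 − 6682 = 527.

527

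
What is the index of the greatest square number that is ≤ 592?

24

Solve n² ≤ 592 for integer n.
n = 24 gives 576 ≤ 592, while n = 25 gives 625 > 592; so the answer is index 24.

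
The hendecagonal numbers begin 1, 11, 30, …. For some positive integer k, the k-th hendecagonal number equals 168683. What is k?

194

Set n(9n−7)/2 = 168683, giving 9n² − 7n − 337366 = 0.
The discriminant is 49 + 72·168683 = 12145225, and √12145225 = 3485.
So n = (7 + 3485) / 18 = 3492/18 = 194.
Check: 194·(9·194 − 7)/2 = 168683. ✓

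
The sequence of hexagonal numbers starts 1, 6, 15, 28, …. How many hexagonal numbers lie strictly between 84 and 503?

The n-th hexagonal number is n(2n−1).
Smallest index with value > 84: n = 7 (giving 91).
Largest index with value < 503: n = 16 (giving 496).
Indices 7 through 16: 10 terms.

10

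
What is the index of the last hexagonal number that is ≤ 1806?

30

Solve n(2n−1) ≤ 1806 for integer n.
n = 30 gives 1770 ≤ 1806, while n = 31 gives 1891 > 1806; so the answer is index 30.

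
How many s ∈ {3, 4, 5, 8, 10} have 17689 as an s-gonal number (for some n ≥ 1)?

1

s = 3: P(3, 187) = 17578 and P(3, 188) = 17766; 17689 is not s-gonal.
s = 4: P(4, 133) = 17689. ✓
s = 5: P(5, 108) = 17442 and P(5, 109) = 17767; 17689 is not s-gonal.
s = 8: P(8, 77) = 17633 and P(8, 78) = 18096; 17689 is not s-gonal.
s = 10: P(10, 66) = 17226 and P(10, 67) = 17755; 17689 is not s-gonal.
Hits: s ∈ {4} → 1.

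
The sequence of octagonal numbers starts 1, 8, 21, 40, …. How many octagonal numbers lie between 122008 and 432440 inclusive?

The n-th octagonal number is n(3n−2).
Smallest index with value ≥ 122008: n = 202 (giving 122008).
Largest index with value ≤ 432440: n = 380 (giving 432440).
Indices 202 through 380: 179 terms.

179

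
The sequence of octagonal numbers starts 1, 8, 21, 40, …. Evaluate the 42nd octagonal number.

5208

The 42nd octagonal number is n(3n−2) with n = 42.
42·(3·42 − 2) = 42·124 = 5208.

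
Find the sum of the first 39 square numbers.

Σ_{i=1}^{39} i² = 39·40·79/6 = 20540.

20540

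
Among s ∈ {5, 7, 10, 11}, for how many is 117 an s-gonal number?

1

s = 5: P(5, 9) = 117. ✓
s = 7: P(7, 7) = 112 and P(7, 8) = 148; 117 is not s-gonal.
s = 10: P(10, 5) = 85 and P(10, 6) = 126; 117 is not s-gonal.
s = 11: P(11, 5) = 95 and P(11, 6) = 141; 117 is not s-gonal.
Hits: s ∈ {5} → 1.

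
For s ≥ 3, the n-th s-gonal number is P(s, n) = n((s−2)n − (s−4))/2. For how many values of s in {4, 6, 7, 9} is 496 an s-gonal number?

s = 4: P(4, 22) = 484 and P(4, 23) = 529; 496 is not s-gonal.
s = 6: P(6, 16) = 496. ✓
s = 7: P(7, 14) = 469 and P(7, 15) = 540; 496 is not s-gonal.
s = 9: P(9, 12) = 474 and P(9, 13) = 559; 496 is not s-gonal.
Hits: s ∈ {6} → 1.

1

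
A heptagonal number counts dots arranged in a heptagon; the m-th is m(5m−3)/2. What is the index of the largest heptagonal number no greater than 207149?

Solve n(5n−3)/2 ≤ 207149 for integer n.
n = 288 gives 206928 ≤ 207149, while n = 289 gives 208369 > 207149; so the answer is index 288.

288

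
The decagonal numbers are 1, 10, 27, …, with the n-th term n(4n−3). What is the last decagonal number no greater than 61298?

Solve n(4n−3) ≤ 61298 for integer n.
n = 124 gives 61132 ≤ 61298, while n = 125 gives 62125 > 61298; so the answer is 61132.

61132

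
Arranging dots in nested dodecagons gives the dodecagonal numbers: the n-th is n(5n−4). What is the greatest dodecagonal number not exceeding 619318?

618112

Solve n(5n−4) ≤ 619318 for integer n.
n = 352 gives 618112 ≤ 619318, while n = 353 gives 621633 > 619318; so the answer is 618112.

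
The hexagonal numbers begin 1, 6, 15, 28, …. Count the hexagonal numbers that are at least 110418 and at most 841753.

414

The n-th hexagonal number is n(2n−1).
Smallest index with value ≥ 110418: n = 236 (giving 111156).
Largest index with value ≤ 841753: n = 649 (giving 841753).
Indices 236 through 649: 414 terms.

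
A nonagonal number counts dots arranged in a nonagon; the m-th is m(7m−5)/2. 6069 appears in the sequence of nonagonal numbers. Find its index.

42

Set n(7n−5)/2 = 6069, giving 7n² − 5n − 12138 = 0.
So n = (5 + 583) / 14 = 588/14 = 42.
Check: 42·(7·42 − 5)/2 = 6069. ✓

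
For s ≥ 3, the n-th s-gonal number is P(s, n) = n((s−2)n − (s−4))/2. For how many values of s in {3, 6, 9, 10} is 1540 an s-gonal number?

s = 3: P(3, 55) = 1540. ✓
s = 6: P(6, 28) = 1540. ✓
s = 9: P(9, 21) = 1491 and P(9, 22) = 1639; 1540 is not s-gonal.
s = 10: P(10, 20) = 1540. ✓
Hits: s ∈ {3, 6, 10} → 3.

3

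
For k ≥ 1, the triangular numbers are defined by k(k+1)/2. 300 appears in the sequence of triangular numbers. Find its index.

Set n(n+1)/2 = 300, giving n² + n − 600 = 0.
The discriminant is 1 + 8·300 = 2401, and √2401 = 49.
So n = (-1 + 49) / 2 = 48/2 = 24.
Check: 24·25/2 = 300. ✓

24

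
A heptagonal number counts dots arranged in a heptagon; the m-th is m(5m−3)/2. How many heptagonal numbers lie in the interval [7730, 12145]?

15

The n-th heptagonal number is n(5n−3)/2.
Smallest index with value ≥ 7730: n = 56 (giving 7756).
Largest index with value ≤ 12145: n = 70 (giving 12145).
Indices 56 through 70: 15 terms.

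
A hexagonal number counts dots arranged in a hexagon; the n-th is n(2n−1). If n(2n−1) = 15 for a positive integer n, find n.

Set n(2n−1) = 15, giving 2n² − n − 15 = 0.
The discriminant is 1 + 8·15 = 121, and √121 = 11.
So n = (1 + 11) / 4 = 12/4 = 3.

3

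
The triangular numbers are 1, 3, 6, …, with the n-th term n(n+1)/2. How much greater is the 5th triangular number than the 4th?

5

Consecutive triangular numbers differ by n: T_{5} − T_{4} = 5.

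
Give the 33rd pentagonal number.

33·(3·33 − 1)/2 = 33·98/2 = 33·49 = 1617.

1617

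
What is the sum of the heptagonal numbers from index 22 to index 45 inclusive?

69004

Σ i(5i−3)/2 = (5Σi² − 3Σi) / 2 over i = 22..45.
Σi = 1035 − 231 = 804 and Σi² = 31395 − 3311 = 28084.
(5·28084 − 3·804) / 2 = 138008/2 = 69004.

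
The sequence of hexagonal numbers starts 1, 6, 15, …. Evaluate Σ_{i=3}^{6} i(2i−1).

154

Σ i(2i−1) = 2Σi² − Σi over i = 3..6.
Σi = 21 − 3 = 18 and Σi² = 91 − 5 = 86.
2·86 − 1·18 = 154.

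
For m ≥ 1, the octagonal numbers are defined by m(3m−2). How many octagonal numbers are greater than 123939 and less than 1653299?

The n-th octagonal number is n(3n−2).
Smallest index with value > 123939: n = 204 (giving 124440).
Largest index with value < 1653299: n = 742 (giving 1650208).
Indices 204 through 742: 539 terms.

539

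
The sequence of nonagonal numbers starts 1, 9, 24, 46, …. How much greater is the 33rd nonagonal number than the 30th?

33·(7·33 − 5)/2 = 3729 and 30·(7·30 − 5)/2 = 3075.
Difference: 3729 − 3075 = 654.

654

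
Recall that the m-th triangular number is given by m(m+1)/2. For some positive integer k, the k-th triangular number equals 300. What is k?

Set n(n+1)/2 = 300, giving n² + n − 600 = 0.
The discriminant is 1 + 8·300 = 2401, and √2401 = 49.
So n = (-1 + 49) / 2 = 48/2 = 24.

24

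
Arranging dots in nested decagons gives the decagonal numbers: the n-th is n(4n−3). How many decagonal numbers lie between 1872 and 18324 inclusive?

The n-th decagonal number is n(4n−3).
Smallest index with value ≥ 1872: n = 23 (giving 2047).
Largest index with value ≤ 18324: n = 68 (giving 18292).
Indices 23 through 68: 46 terms.

46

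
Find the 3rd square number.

The 3rd square number is n² with n = 3.
3² = 9.

9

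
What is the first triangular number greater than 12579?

Solve n(n+1)/2 > 12579 for integer n.
The largest n with value ≤ 12579 is 158 (since 12561 ≤ 12579 < 12720), so the first above is n = 159, value 12720.

12720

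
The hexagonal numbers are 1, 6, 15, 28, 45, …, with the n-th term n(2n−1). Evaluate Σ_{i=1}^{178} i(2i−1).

Σ i(2i−1) = 2Σi² − Σi over i = 1..178.
Σi = 15931 and Σi² = 1895789.
2·1895789 − 1·15931 = 3775647.

3775647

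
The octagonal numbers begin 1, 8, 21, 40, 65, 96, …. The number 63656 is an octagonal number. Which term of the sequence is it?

Set n(3n−2) = 63656, giving 3n² − 2n − 63656 = 0.
So n = (2 + 874) / 6 = 876/6 = 146.

146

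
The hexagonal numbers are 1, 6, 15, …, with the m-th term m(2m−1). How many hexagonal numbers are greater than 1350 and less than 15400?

61

The n-th hexagonal number is n(2n−1).
Smallest index with value > 1350: n = 27 (giving 1431).
Largest index with value < 15400: n = 87 (giving 15051).
Indices 27 through 87: 61 terms.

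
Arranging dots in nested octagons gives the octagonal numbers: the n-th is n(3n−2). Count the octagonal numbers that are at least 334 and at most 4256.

28

The n-th octagonal number is n(3n−2).
Smallest index with value ≥ 334: n = 11 (giving 341).
Largest index with value ≤ 4256: n = 38 (giving 4256).
Indices 11 through 38: 28 terms.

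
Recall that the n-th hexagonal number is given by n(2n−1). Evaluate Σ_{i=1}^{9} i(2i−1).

525

Σ i(2i−1) = 2Σi² − Σi over i = 1..9.
Σi = 45 and Σi² = 285.
2·285 − 1·45 = 525.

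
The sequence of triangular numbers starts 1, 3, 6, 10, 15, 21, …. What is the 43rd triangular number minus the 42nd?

Consecutive triangular numbers differ by n: T_{43} − T_{42} = 43.

43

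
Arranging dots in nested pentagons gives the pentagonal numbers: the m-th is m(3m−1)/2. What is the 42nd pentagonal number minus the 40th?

42·(3·42 − 1)/2 = 2625 and 40·(3·40 − 1)/2 = 2380.
Difference: 2625 − 2380 = 245.

245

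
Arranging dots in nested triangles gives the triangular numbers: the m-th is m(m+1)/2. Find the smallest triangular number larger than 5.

6

Solve n(n+1)/2 > 5 for integer n.
The largest n with value ≤ 5 is 2 (since 3 ≤ 5 < 6), so the first above is n = 3, value 6.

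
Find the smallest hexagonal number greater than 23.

28

Solve n(2n−1) > 23 for integer n.
The largest n with value ≤ 23 is 3 (since 15 ≤ 23 < 28), so the first above is n = 4, value 28.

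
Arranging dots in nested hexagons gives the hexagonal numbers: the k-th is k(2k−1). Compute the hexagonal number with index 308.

189420

The 308th hexagonal number is n(2n−1) with n = 308.
308·(2·308 − 1) = 308·615 = 189420.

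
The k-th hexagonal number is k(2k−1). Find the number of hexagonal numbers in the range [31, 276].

8

The n-th hexagonal number is n(2n−1).
Smallest index with value ≥ 31: n = 5 (giving 45).
Largest index with value ≤ 276: n = 12 (giving 276).
Indices 5 through 12: 8 terms.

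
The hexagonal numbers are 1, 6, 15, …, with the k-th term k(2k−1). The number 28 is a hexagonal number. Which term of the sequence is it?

Set n(2n−1) = 28, giving 2n² − n − 28 = 0.
So n = (1 + 15) / 4 = 16/4 = 4.

4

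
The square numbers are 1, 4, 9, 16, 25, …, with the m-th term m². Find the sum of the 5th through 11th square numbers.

476

Σ_{i=5}^{11} i² = 506 − 30 = 476.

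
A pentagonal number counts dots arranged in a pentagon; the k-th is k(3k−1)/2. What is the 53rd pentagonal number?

4187

The 53rd pentagonal number is n(3n−1)/2 with n = 53.
53·(3·53 − 1)/2 = 53·158/2 = 53·79 = 4187.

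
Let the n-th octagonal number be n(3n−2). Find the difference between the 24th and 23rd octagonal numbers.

Consecutive octagonal numbers differ by 6n − 5: here 6·24 − 5 = 139.

139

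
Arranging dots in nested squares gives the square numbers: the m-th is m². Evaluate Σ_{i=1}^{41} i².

23821

Σ_{i=1}^{41} i² = 41·42·83/6 = 23821.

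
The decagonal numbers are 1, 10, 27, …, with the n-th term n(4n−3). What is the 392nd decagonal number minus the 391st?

3129

Consecutive decagonal numbers differ by 8n − 7: here 8·392 − 7 = 3129.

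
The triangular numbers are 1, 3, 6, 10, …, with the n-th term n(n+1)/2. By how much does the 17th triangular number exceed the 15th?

33

17·18/2 = 153 and 15·16/2 = 120.
Difference: 153 − 120 = 33.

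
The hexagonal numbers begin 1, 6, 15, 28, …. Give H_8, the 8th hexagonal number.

8·(2·8 − 1) = 8·15 = 120.

120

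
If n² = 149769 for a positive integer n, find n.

387

We need n² = 149769, so n = √149769 = 387.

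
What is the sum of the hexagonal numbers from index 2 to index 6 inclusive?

160

Σ i(2i−1) = 2Σi² − Σi over i = 2..6.
Σi = 21 − 1 = 20 and Σi² = 91 − 1 = 90.
2·90 − 1·20 = 160.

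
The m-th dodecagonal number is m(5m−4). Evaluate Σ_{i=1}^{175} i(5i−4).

Σ i(5i−4) = 5Σi² − 4Σi over i = 1..175.
Σi = 15400 and Σi² = 1801800.
5·1801800 − 4·15400 = 8947400.

8947400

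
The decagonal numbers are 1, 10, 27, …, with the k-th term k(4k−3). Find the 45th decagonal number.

The 45th decagonal number is n(4n−3) with n = 45.
45·(4·45 − 3) = 45·177 = 7965.

7965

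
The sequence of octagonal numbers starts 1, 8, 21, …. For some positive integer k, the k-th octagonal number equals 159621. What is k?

Set n(3n−2) = 159621, giving 3n² − 2n − 159621 = 0.
The discriminant is 4 + 12·159621 = 1915456, and √1915456 = 1384.
So n = (2 + 1384) / 6 = 1386/6 = 231.
Check: 231·(3·231 − 2) = 159621. ✓

231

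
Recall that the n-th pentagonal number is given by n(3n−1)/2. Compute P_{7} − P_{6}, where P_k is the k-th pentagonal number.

19

Consecutive pentagonal numbers differ by 3n − 2: here 3·7 − 2 = 19.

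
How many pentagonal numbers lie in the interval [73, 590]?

13

The n-th pentagonal number is n(3n−1)/2.
Smallest index with value ≥ 73: n = 8 (giving 92).
Largest index with value ≤ 590: n = 20 (giving 590).
Indices 8 through 20: 13 terms.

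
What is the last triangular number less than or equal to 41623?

Solve n(n+1)/2 ≤ 41623 for integer n.
n = 288 gives 41616 ≤ 41623, while n = 289 gives 41905 > 41623; so the answer is 41616.

41616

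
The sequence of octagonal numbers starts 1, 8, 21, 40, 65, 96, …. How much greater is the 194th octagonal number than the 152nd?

43512

194·(3·194 − 2) = 112520 and 152·(3·152 − 2) = 69008.
Difference: 112520 − 69008 = 43512.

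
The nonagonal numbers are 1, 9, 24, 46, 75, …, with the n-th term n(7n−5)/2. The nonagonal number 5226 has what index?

Set n(7n−5)/2 = 5226, giving 7n² − 5n − 10452 = 0.
The discriminant is 25 + 56·5226 = 292681, and √292681 = 541.
So n = (5 + 541) / 14 = 546/14 = 39.

39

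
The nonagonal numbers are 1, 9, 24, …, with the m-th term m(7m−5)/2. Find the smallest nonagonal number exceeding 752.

856

Solve n(7n−5)/2 > 752 for integer n.
The largest n with value ≤ 752 is 15 (since 750 ≤ 752 < 856), so the first above is n = 16, value 856.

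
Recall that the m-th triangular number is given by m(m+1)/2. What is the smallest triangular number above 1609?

1653

Solve n(n+1)/2 > 1609 for integer n.
The largest n with value ≤ 1609 is 56 (since 1596 ≤ 1609 < 1653), so the first above is n = 57, value 1653.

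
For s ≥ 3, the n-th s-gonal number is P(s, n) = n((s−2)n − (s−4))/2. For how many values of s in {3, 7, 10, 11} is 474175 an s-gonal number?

1

s = 3: P(3, 973) = 473851 and P(3, 974) = 474825; 474175 is not s-gonal.
s = 7: P(7, 435) = 472410 and P(7, 436) = 474586; 474175 is not s-gonal.
s = 10: P(10, 344) = 472312 and P(10, 345) = 475065; 474175 is not s-gonal.
s = 11: P(11, 325) = 474175. ✓
Hits: s ∈ {11} → 1.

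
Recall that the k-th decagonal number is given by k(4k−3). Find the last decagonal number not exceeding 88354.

87172

Solve n(4n−3) ≤ 88354 for integer n.
n = 148 gives 87172 ≤ 88354, while n = 149 gives 88357 > 88354; so the answer is 87172.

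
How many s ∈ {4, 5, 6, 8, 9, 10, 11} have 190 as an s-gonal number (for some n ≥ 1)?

s = 4: P(4, 13) = 169 and P(4, 14) = 196; 190 is not s-gonal.
s = 5: P(5, 11) = 176 and P(5, 12) = 210; 190 is not s-gonal.
s = 6: P(6, 10) = 190. ✓
s = 8: P(8, 8) = 176 and P(8, 9) = 225; 190 is not s-gonal.
s = 9: P(9, 7) = 154 and P(9, 8) = 204; 190 is not s-gonal.
s = 10: P(10, 7) = 175 and P(10, 8) = 232; 190 is not s-gonal.
s = 11: P(11, 6) = 141 and P(11, 7) = 196; 190 is not s-gonal.
Hits: s ∈ {6} → 1.

1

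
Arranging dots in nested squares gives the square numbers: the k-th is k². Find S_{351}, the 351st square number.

351² = 123201.

123201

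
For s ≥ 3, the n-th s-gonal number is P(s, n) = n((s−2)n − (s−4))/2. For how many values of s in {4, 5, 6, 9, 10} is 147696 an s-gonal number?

s = 4: P(4, 384) = 147456 and P(4, 385) = 148225; 147696 is not s-gonal.
s = 5: P(5, 313) = 146797 and P(5, 314) = 147737; 147696 is not s-gonal.
s = 6: P(6, 272) = 147696. ✓
s = 9: P(9, 205) = 146575 and P(9, 206) = 148011; 147696 is not s-gonal.
s = 10: P(10, 192) = 146880 and P(10, 193) = 148417; 147696 is not s-gonal.
Hits: s ∈ {6} → 1.

1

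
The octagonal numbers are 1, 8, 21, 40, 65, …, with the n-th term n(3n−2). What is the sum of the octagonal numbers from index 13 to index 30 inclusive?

25641

Σ i(3i−2) = 3Σi² − 2Σi over i = 13..30.
Σi = 465 − 78 = 387 and Σi² = 9455 − 650 = 8805.
3·8805 − 2·387 = 25641.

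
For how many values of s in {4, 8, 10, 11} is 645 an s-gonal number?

1

s = 4: P(4, 25) = 625 and P(4, 26) = 676; 645 is not s-gonal.
s = 8: P(8, 15) = 645. ✓
s = 10: P(10, 13) = 637 and P(10, 14) = 742; 645 is not s-gonal.
s = 11: P(11, 12) = 606 and P(11, 13) = 715; 645 is not s-gonal.
Hits: s ∈ {8} → 1.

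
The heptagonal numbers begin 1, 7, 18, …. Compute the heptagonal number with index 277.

The 277th heptagonal number is n(5n−3)/2 with n = 277.
277·(5·277 − 3)/2 = 277·1382/2 = 277·691 = 191407.

191407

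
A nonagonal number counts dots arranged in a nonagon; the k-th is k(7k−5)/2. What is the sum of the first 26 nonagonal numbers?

20826

Σ i(7i−5)/2 = (7Σi² − 5Σi) / 2 over i = 1..26.
Σi = 351 and Σi² = 6201.
(7·6201 − 5·351) / 2 = 41652/2 = 20826.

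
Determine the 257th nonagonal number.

230529

257·(7·257 − 5)/2 = 257·1794/2 = 257·897 = 230529.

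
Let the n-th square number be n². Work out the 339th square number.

114921

339² = 114921.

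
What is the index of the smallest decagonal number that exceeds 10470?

52

Solve n(4n−3) > 10470 for integer n.
The largest n with value ≤ 10470 is 51 (since 10251 ≤ 10470 < 10660), so the first above is n = 52, value 10660.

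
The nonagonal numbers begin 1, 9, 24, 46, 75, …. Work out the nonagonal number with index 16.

16·(7·16 − 5)/2 = 16·107/2 = 856.

856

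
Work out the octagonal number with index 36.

3816

The 36th octagonal number is n(3n−2) with n = 36.
36·(3·36 − 2) = 36·106 = 3816.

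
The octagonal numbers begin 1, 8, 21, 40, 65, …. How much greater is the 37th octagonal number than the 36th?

217

Consecutive octagonal numbers differ by 6n − 5: here 6·37 − 5 = 217.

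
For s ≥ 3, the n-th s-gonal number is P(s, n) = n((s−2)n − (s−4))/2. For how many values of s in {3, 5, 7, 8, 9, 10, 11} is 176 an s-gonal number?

s = 3: P(3, 18) = 171 and P(3, 19) = 190; 176 is not s-gonal.
s = 5: P(5, 11) = 176. ✓
s = 7: P(7, 8) = 148 and P(7, 9) = 189; 176 is not s-gonal.
s = 8: P(8, 8) = 176. ✓
s = 9: P(9, 7) = 154 and P(9, 8) = 204; 176 is not s-gonal.
s = 10: P(10, 7) = 175 and P(10, 8) = 232; 176 is not s-gonal.
s = 11: P(11, 6) = 141 and P(11, 7) = 196; 176 is not s-gonal.
Hits: s ∈ {5, 8} → 2.

2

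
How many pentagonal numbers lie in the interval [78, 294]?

7

The n-th pentagonal number is n(3n−1)/2.
Smallest index with value ≥ 78: n = 8 (giving 92).
Largest index with value ≤ 294: n = 14 (giving 287).
Indices 8 through 14: 7 terms.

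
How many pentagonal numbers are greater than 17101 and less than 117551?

174

The n-th pentagonal number is n(3n−1)/2.
Smallest index with value > 17101: n = 107 (giving 17120).
Largest index with value < 117551: n = 280 (giving 117460).
Indices 107 through 280: 174 terms.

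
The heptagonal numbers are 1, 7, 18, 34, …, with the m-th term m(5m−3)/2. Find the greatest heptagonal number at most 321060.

319873

Solve n(5n−3)/2 ≤ 321060 for integer n.
n = 358 gives 319873 ≤ 321060, while n = 359 gives 321664 > 321060; so the answer is 319873.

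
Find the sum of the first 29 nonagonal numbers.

Σ i(7i−5)/2 = (7Σi² − 5Σi) / 2 over i = 1..29.
Σi = 435 and Σi² = 8555.
(7·8555 − 5·435) / 2 = 57710/2 = 28855.

28855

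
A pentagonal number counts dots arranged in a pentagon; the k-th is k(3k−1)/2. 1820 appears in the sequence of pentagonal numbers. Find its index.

35

Set n(3n−1)/2 = 1820, giving 3n² − n − 3640 = 0.
The discriminant is 1 + 24·1820 = 43681, and √43681 = 209.
So n = (1 + 209) / 6 = 210/6 = 35.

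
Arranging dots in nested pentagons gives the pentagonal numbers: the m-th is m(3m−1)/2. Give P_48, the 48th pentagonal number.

3432

48·(3·48 − 1)/2 = 48·143/2 = 3432.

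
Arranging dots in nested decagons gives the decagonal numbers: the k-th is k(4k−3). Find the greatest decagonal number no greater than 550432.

549451

Solve n(4n−3) ≤ 550432 for integer n.
n = 371 gives 549451 ≤ 550432, while n = 372 gives 552420 > 550432; so the answer is 549451.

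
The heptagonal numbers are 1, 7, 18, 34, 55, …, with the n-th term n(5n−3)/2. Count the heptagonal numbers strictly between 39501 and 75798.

48

The n-th heptagonal number is n(5n−3)/2.
Smallest index with value > 39501: n = 127 (giving 40132).
Largest index with value < 75798: n = 174 (giving 75429).
Indices 127 through 174: 48 terms.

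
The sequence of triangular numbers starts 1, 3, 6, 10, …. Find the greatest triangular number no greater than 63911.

63903

Solve n(n+1)/2 ≤ 63911 for integer n.
n = 357 gives 63903 ≤ 63911, while n = 358 gives 64261 > 63911; so the answer is 63903.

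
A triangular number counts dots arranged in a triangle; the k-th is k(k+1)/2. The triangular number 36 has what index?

Set n(n+1)/2 = 36, giving n² + n − 72 = 0.
So n = (-1 + 17) / 2 = 16/2 = 8.
Check: 8·9/2 = 36. ✓

8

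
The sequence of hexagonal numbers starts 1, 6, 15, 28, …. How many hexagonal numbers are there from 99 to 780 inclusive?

The n-th hexagonal number is n(2n−1).
Smallest index with value ≥ 99: n = 8 (giving 120).
Largest index with value ≤ 780: n = 20 (giving 780).
Indices 8 through 20: 13 terms.

13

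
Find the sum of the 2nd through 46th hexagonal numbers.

Σ i(2i−1) = 2Σi² − Σi over i = 2..46.
Σi = 1081 − 1 = 1080 and Σi² = 33511 − 1 = 33510.
2·33510 − 1·1080 = 65940.

65940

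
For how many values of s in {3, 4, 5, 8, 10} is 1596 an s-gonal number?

1

s = 3: P(3, 56) = 1596. ✓
s = 4: P(4, 39) = 1521 and P(4, 40) = 1600; 1596 is not s-gonal.
s = 5: P(5, 32) = 1520 and P(5, 33) = 1617; 1596 is not s-gonal.
s = 8: P(8, 23) = 1541 and P(8, 24) = 1680; 1596 is not s-gonal.
s = 10: P(10, 20) = 1540 and P(10, 21) = 1701; 1596 is not s-gonal.
Hits: s ∈ {3} → 1.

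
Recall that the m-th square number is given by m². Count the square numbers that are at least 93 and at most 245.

6

The n-th square number is n².
Smallest index with value ≥ 93: n = 10 (giving 100).
Largest index with value ≤ 245: n = 15 (giving 225).
Indices 10 through 15: 6 terms.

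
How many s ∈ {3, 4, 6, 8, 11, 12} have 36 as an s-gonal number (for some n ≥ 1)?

s = 3: P(3, 8) = 36. ✓
s = 4: P(4, 6) = 36. ✓
s = 6: P(6, 4) = 28 and P(6, 5) = 45; 36 is not s-gonal.
s = 8: P(8, 3) = 21 and P(8, 4) = 40; 36 is not s-gonal.
s = 11: P(11, 3) = 30 and P(11, 4) = 58; 36 is not s-gonal.
s = 12: P(12, 3) = 33 and P(12, 4) = 64; 36 is not s-gonal.
Hits: s ∈ {3, 4} → 2.

2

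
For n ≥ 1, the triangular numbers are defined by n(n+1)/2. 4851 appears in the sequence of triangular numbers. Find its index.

Set n(n+1)/2 = 4851, giving n² + n − 9702 = 0.
The discriminant is 1 + 8·4851 = 38809, and √38809 = 197.
So n = (-1 + 197) / 2 = 196/2 = 98.

98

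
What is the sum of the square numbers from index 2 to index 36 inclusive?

Σ_{i=2}^{36} i² = 16206 − 1 = 16205.

16205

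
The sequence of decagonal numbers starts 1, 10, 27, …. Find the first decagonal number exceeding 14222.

Solve n(4n−3) > 14222 for integer n.
The largest n with value ≤ 14222 is 60 (since 14220 ≤ 14222 < 14701), so the first above is n = 61, value 14701.

14701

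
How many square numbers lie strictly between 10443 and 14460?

18

The n-th square number is n².
Smallest index with value > 10443: n = 103 (giving 10609).
Largest index with value < 14460: n = 120 (giving 14400).
Indices 103 through 120: 18 terms.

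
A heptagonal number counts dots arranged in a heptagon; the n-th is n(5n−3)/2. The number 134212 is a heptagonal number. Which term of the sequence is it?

232

Set n(5n−3)/2 = 134212, giving 5n² − 3n − 268424 = 0.
The discriminant is 9 + 40·134212 = 5368489, and √5368489 = 2317.
So n = (3 + 2317) / 10 = 2320/10 = 232.
Check: 232·(5·232 − 3)/2 = 134212. ✓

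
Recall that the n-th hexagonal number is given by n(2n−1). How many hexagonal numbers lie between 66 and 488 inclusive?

The n-th hexagonal number is n(2n−1).
Smallest index with value ≥ 66: n = 6 (giving 66).
Largest index with value ≤ 488: n = 15 (giving 435).
Indices 6 through 15: 10 terms.

10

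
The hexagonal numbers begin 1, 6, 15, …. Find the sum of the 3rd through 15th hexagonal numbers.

Σ i(2i−1) = 2Σi² − Σi over i = 3..15.
Σi = 120 − 3 = 117 and Σi² = 1240 − 5 = 1235.
2·1235 − 1·117 = 2353.

2353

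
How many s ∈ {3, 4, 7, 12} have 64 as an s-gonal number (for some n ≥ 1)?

2

s = 3: P(3, 10) = 55 and P(3, 11) = 66; 64 is not s-gonal.
s = 4: P(4, 8) = 64. ✓
s = 7: P(7, 5) = 55 and P(7, 6) = 81; 64 is not s-gonal.
s = 12: P(12, 4) = 64. ✓
Hits: s ∈ {4, 12} → 2.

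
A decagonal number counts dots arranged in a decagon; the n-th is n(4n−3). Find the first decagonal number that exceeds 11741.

11935

Solve n(4n−3) > 11741 for integer n.
The largest n with value ≤ 11741 is 54 (since 11502 ≤ 11741 < 11935), so the first above is n = 55, value 11935.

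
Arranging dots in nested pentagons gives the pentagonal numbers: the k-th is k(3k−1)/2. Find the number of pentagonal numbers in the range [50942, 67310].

28

The n-th pentagonal number is n(3n−1)/2.
Smallest index with value ≥ 50942: n = 185 (giving 51245).
Largest index with value ≤ 67310: n = 212 (giving 67310).
Indices 185 through 212: 28 terms.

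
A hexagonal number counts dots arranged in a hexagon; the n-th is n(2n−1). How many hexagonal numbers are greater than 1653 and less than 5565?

23

The n-th hexagonal number is n(2n−1).
Smallest index with value > 1653: n = 30 (giving 1770).
Largest index with value < 5565: n = 52 (giving 5356).
Indices 30 through 52: 23 terms.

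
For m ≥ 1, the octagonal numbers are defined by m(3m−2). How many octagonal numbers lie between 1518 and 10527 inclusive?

37

The n-th octagonal number is n(3n−2).
Smallest index with value ≥ 1518: n = 23 (giving 1541).
Largest index with value ≤ 10527: n = 59 (giving 10325).
Indices 23 through 59: 37 terms.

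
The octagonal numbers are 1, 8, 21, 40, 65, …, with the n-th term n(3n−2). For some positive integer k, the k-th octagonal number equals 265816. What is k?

298

Set n(3n−2) = 265816, giving 3n² − 2n − 265816 = 0.
The discriminant is 4 + 12·265816 = 3189796, and √3189796 = 1786.
So n = (2 + 1786) / 6 = 1788/6 = 298.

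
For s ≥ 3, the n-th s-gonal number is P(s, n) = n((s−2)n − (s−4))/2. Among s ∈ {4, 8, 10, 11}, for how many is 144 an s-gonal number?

1

s = 4: P(4, 12) = 144. ✓
s = 8: P(8, 7) = 133 and P(8, 8) = 176; 144 is not s-gonal.
s = 10: P(10, 6) = 126 and P(10, 7) = 175; 144 is not s-gonal.
s = 11: P(11, 6) = 141 and P(11, 7) = 196; 144 is not s-gonal.
Hits: s ∈ {4} → 1.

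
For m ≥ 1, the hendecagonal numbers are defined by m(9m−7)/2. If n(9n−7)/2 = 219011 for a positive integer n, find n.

Set n(9n−7)/2 = 219011, giving 9n² − 7n − 438022 = 0.
The discriminant is 49 + 72·219011 = 15768841, and √15768841 = 3971.
So n = (7 + 3971) / 18 = 3978/18 = 221.

221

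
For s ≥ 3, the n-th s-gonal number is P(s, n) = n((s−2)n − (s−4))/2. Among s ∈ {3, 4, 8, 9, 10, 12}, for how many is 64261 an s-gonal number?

s = 3: P(3, 358) = 64261. ✓
s = 4: P(4, 253) = 64009 and P(4, 254) = 64516; 64261 is not s-gonal.
s = 8: P(8, 146) = 63656 and P(8, 147) = 64533; 64261 is not s-gonal.
s = 9: P(9, 135) = 63450 and P(9, 136) = 64396; 64261 is not s-gonal.
s = 10: P(10, 127) = 64135 and P(10, 128) = 65152; 64261 is not s-gonal.
s = 12: P(12, 113) = 63393 and P(12, 114) = 64524; 64261 is not s-gonal.
Hits: s ∈ {3} → 1.

1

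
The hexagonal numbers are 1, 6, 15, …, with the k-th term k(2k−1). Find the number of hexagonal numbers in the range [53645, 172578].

130

The n-th hexagonal number is n(2n−1).
Smallest index with value ≥ 53645: n = 165 (giving 54285).
Largest index with value ≤ 172578: n = 294 (giving 172578).
Indices 165 through 294: 130 terms.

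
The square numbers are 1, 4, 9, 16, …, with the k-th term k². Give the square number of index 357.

127449

The 357th square number is n² with n = 357.
357² = 127449.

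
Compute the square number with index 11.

121

The 11th square number is n² with n = 11.
11² = 121.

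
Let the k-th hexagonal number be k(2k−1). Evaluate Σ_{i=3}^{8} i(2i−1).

365

Σ i(2i−1) = 2Σi² − Σi over i = 3..8.
Σi = 36 − 3 = 33 and Σi² = 204 − 5 = 199.
2·199 − 1·33 = 365.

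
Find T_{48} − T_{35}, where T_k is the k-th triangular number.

546

48·49/2 = 1176 and 35·36/2 = 630.
Difference: 1176 − 630 = 546.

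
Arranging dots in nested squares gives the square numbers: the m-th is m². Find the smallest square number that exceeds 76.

Solve n² > 76 for integer n.
The largest n with value ≤ 76 is 8 (since 64 ≤ 76 < 81), so the first above is n = 9, value 81.

81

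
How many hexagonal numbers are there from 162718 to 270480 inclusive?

The n-th hexagonal number is n(2n−1).
Smallest index with value ≥ 162718: n = 286 (giving 163306).
Largest index with value ≤ 270480: n = 368 (giving 270480).
Indices 286 through 368: 83 terms.

83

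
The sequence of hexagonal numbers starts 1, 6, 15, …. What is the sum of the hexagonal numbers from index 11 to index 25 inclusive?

10010

Σ i(2i−1) = 2Σi² − Σi over i = 11..25.
Σi = 325 − 55 = 270 and Σi² = 5525 − 385 = 5140.
2·5140 − 1·270 = 10010.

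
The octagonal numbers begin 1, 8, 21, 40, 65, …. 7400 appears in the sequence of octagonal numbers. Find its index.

50

Set n(3n−2) = 7400, giving 3n² − 2n − 7400 = 0.
The discriminant is 4 + 12·7400 = 88804, and √88804 = 298.
So n = (2 + 298) / 6 = 300/6 = 50.
Check: 50·(3·50 − 2) = 7400. ✓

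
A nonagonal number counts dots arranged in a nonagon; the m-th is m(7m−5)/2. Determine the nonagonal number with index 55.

55·(7·55 − 5)/2 = 55·380/2 = 55·190 = 10450.

10450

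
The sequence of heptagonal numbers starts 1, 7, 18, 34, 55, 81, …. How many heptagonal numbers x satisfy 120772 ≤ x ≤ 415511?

The n-th heptagonal number is n(5n−3)/2.
Smallest index with value ≥ 120772: n = 221 (giving 121771).
Largest index with value ≤ 415511: n = 407 (giving 413512).
Indices 221 through 407: 187 terms.

187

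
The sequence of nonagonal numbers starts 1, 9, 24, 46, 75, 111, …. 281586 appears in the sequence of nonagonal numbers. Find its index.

Set n(7n−5)/2 = 281586, giving 7n² − 5n − 563172 = 0.
The discriminant is 25 + 56·281586 = 15768841, and √15768841 = 3971.
So n = (5 + 3971) / 14 = 3976/14 = 284.

284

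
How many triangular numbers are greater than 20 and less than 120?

9

The n-th triangular number is n(n+1)/2.
Smallest index with value > 20: n = 6 (giving 21).
Largest index with value < 120: n = 14 (giving 105).
Indices 6 through 14: 9 terms.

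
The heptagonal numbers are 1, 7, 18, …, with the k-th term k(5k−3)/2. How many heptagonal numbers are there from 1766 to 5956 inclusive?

23

The n-th heptagonal number is n(5n−3)/2.
Smallest index with value ≥ 1766: n = 27 (giving 1782).
Largest index with value ≤ 5956: n = 49 (giving 5929).
Indices 27 through 49: 23 terms.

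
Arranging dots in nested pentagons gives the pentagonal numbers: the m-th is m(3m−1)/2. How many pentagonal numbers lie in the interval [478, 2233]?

The n-th pentagonal number is n(3n−1)/2.
Smallest index with value ≥ 478: n = 19 (giving 532).
Largest index with value ≤ 2233: n = 38 (giving 2147).
Indices 19 through 38: 20 terms.

20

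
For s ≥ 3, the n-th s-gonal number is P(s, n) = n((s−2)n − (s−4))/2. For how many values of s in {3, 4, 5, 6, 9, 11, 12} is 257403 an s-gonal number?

2

s = 3: P(3, 717) = 257403. ✓
s = 4: P(4, 507) = 257049 and P(4, 508) = 258064; 257403 is not s-gonal.
s = 5: P(5, 414) = 256887 and P(5, 415) = 258130; 257403 is not s-gonal.
s = 6: P(6, 359) = 257403. ✓
s = 9: P(9, 271) = 256366 and P(9, 272) = 258264; 257403 is not s-gonal.
s = 11: P(11, 239) = 256208 and P(11, 240) = 258360; 257403 is not s-gonal.
s = 12: P(12, 227) = 256737 and P(12, 228) = 259008; 257403 is not s-gonal.
Hits: s ∈ {3, 6} → 2.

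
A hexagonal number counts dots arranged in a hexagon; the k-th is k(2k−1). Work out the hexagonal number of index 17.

The 17th hexagonal number is n(2n−1) with n = 17.
17·(2·17 − 1) = 17·33 = 561.

561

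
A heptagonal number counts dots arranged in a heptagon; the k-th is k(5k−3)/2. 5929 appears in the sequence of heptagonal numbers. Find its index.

Set n(5n−3)/2 = 5929, giving 5n² − 3n − 11858 = 0.
The discriminant is 9 + 40·5929 = 237169, and √237169 = 487.
So n = (3 + 487) / 10 = 490/10 = 49.

49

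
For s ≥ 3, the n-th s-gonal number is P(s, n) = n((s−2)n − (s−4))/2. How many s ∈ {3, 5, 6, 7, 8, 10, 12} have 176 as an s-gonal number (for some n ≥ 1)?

s = 3: P(3, 18) = 171 and P(3, 19) = 190; 176 is not s-gonal.
s = 5: P(5, 11) = 176. ✓
s = 6: P(6, 9) = 153 and P(6, 10) = 190; 176 is not s-gonal.
s = 7: P(7, 8) = 148 and P(7, 9) = 189; 176 is not s-gonal.
s = 8: P(8, 8) = 176. ✓
s = 10: P(10, 7) = 175 and P(10, 8) = 232; 176 is not s-gonal.
s = 12: P(12, 6) = 156 and P(12, 7) = 217; 176 is not s-gonal.
Hits: s ∈ {5, 8} → 2.

2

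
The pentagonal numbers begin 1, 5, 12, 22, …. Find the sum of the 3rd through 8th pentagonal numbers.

Σ i(3i−1)/2 = (3Σi² − Σi) / 2 over i = 3..8.
Σi = 36 − 3 = 33 and Σi² = 204 − 5 = 199.
(3·199 − 1·33) / 2 = 564/2 = 282.

282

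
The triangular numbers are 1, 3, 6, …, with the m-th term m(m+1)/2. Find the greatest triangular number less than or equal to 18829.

18721

Solve n(n+1)/2 ≤ 18829 for integer n.
n = 193 gives 18721 ≤ 18829, while n = 194 gives 18915 > 18829; so the answer is 18721.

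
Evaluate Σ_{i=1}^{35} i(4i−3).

57750

Σ i(4i−3) = 4Σi² − 3Σi over i = 1..35.
Σi = 630 and Σi² = 14910.
4·14910 − 3·630 = 57750.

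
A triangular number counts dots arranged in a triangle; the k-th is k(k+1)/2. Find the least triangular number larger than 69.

Solve n(n+1)/2 > 69 for integer n.
The largest n with value ≤ 69 is 11 (since 66 ≤ 69 < 78), so the first above is n = 12, value 78.

78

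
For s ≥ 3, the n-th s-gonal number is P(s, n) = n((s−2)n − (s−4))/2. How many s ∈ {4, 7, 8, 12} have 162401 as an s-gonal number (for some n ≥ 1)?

1

s = 4: P(4, 402) = 161604 and P(4, 403) = 162409; 162401 is not s-gonal.
s = 7: P(7, 255) = 162180 and P(7, 256) = 163456; 162401 is not s-gonal.
s = 8: P(8, 233) = 162401. ✓
s = 12: P(12, 180) = 161280 and P(12, 181) = 163081; 162401 is not s-gonal.
Hits: s ∈ {8} → 1.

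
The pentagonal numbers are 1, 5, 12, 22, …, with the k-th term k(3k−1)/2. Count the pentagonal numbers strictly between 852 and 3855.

The n-th pentagonal number is n(3n−1)/2.
Smallest index with value > 852: n = 25 (giving 925).
Largest index with value < 3855: n = 50 (giving 3725).
Indices 25 through 50: 26 terms.

26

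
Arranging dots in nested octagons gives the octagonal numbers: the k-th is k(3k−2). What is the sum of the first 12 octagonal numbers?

Σ i(3i−2) = 3Σi² − 2Σi over i = 1..12.
Σi = 78 and Σi² = 650.
3·650 − 2·78 = 1794.

1794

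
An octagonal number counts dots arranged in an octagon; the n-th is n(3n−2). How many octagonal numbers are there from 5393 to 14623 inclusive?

The n-th octagonal number is n(3n−2).
Smallest index with value ≥ 5393: n = 43 (giving 5461).
Largest index with value ≤ 14623: n = 70 (giving 14560).
Indices 43 through 70: 28 terms.

28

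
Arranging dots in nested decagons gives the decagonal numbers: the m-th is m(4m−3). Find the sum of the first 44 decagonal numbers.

Σ i(4i−3) = 4Σi² − 3Σi over i = 1..44.
Σi = 990 and Σi² = 29370.
4·29370 − 3·990 = 114510.

114510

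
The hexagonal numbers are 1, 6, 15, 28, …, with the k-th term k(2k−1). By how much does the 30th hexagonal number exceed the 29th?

117

Consecutive hexagonal numbers differ by 4n − 3: here 4·30 − 3 = 117.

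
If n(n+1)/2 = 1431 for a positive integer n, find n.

Set n(n+1)/2 = 1431, giving n² + n − 2862 = 0.
The discriminant is 1 + 8·1431 = 11449, and √11449 = 107.
So n = (-1 + 107) / 2 = 106/2 = 53.

53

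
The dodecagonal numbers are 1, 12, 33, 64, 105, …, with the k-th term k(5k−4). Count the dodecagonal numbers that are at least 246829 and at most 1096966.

The n-th dodecagonal number is n(5n−4).
Smallest index with value ≥ 246829: n = 223 (giving 247753).
Largest index with value ≤ 1096966: n = 468 (giving 1093248).
Indices 223 through 468: 246 terms.

246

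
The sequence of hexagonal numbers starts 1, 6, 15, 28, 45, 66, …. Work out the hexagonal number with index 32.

2016

The 32nd hexagonal number is n(2n−1) with n = 32.
32·(2·32 − 1) = 32·63 = 2016.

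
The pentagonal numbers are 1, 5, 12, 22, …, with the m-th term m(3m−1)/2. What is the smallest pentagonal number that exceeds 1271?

1335

Solve n(3n−1)/2 > 1271 for integer n.
The largest n with value ≤ 1271 is 29 (since 1247 ≤ 1271 < 1335), so the first above is n = 30, value 1335.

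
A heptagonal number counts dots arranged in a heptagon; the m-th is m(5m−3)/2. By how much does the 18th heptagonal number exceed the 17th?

Consecutive heptagonal numbers differ by 5n − 4: here 5·18 − 4 = 86.

86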